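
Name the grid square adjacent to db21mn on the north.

Latitude subsquare n = 13; +1 → 14 = o.
The longitude characters are unchanged.

DB21mo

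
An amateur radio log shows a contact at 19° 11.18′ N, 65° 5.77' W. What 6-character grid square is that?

FK79ke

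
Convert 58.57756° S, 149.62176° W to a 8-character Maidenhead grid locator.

Offset from 180°W / 90°S: lon 30.37824°, lat 31.42244°.
Field: 30.37824/20 → 1 → B, 31.42244/10 → 3 → D; chars BD.
Square: 10.37824/2 → 5, 1.42244/1 → 1; chars 51.
Subsquare: 0.37824/0.0833333 → 4 → e, 0.42244/0.0416667 → 10 → k; chars ek.
Extended square: 0.04491/0.00833333 → 5, 0.00577/0.00416667 → 1; chars 51.

BD51ek51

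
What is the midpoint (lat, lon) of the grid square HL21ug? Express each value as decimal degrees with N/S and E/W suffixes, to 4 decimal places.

21.2708° N, 34.2917° W

Field H=7, L=11: +7·20° lon, +11·10° lat → SW at lon -40°, lat 20°.
Square 2, 1: +2·2° lon, +1·1° lat → SW at lon -36°, lat 21°.
Subsquare u=20, g=6: +20·0.0833333° lon, +6·0.0416667° lat → SW at lon -34.3333°, lat 21.25°.
Cell spans 0.0833333° lon × 0.0416667° lat. Centre is SW corner plus half of each.
latitude 21.2708° N, longitude 34.2917° W.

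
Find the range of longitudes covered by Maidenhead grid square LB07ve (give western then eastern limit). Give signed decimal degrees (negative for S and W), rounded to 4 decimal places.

41.7500, 41.8333

Field L=11, B=1: +11·20° lon, +1·10° lat → SW at lon 40°, lat -80°.
Square 0, 7: +0·2° lon, +7·1° lat → SW at lon 40°, lat -73°.
Subsquare v=21, e=4: +21·0.0833333° lon, +4·0.0416667° lat → SW at lon 41.75°, lat -72.8333°.
Cell spans 0.0833333° lon × 0.0416667° lat.
west 41.7500, east 41.8333.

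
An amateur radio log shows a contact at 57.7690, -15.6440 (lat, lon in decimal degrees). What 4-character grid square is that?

Add 180° to longitude and 90° to latitude: 164.36, 147.77.
Field: 164.36/20 → 8 → I, 147.77/10 → 14 → O; chars IO.
Square: 4.36/2 → 2, 7.77/1 → 7; chars 27.

IO27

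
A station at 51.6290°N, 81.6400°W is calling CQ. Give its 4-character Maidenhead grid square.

EO91

Shift to the Maidenhead origin (180°W, 90°S): lon 98.36, lat 141.63.
Field (20°×10°, letters A–R): 98.36/20 → 4 → E, 141.63/10 → 14 → O; chars EO.
Square (2°×1°, digits 0–9): 18.36/2 → 9, 1.63/1 → 1; chars 91.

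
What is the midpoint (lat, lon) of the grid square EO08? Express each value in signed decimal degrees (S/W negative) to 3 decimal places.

58.500, -99.000

Field E=4, O=14: +4·20° lon, +14·10° lat → SW at lon -100°, lat 50°.
Square 0, 8: +0·2° lon, +8·1° lat → SW at lon -100°, lat 58°.
Cell spans 2° lon × 1° lat. Centre is SW corner plus half of each.
latitude 58.500, longitude -99.000.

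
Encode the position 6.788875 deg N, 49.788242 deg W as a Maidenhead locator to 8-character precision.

Offset from 180°W / 90°S: lon 130.21176°, lat 96.78888°.
Field (20°×10°, letters A–R): 130.21176/20 → 6 → G, 96.78888/10 → 9 → J; chars GJ.
Square (2°×1°, digits 0–9): 10.21176/2 → 5, 6.78888/1 → 6; chars 56.
Subsquare (5′×2.5′, letters a–x): 0.21176/0.0833333 → 2 → c, 0.78888/0.0416667 → 18 → s; chars cs.
Extended square (30″×15″, digits 0–9): 0.04509/0.00833333 → 5, 0.03888/0.00416667 → 9; chars 59.

GJ56cs59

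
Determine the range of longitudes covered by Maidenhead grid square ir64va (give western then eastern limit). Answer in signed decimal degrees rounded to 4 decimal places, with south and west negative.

Field I=8, R=17: +8·20° lon, +17·10° lat → SW at lon -20°, lat 80°.
Square 6, 4: +6·2° lon, +4·1° lat → SW at lon -8°, lat 84°.
Subsquare v=21, a=0: +21·0.0833333° lon, +0·0.0416667° lat → SW at lon -6.25°, lat 84°.
Cell spans 0.0833333° lon × 0.0416667° lat.
west -6.2500, east -6.1667.

-6.2500, -6.1667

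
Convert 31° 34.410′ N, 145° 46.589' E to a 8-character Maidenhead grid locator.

QM21vn37

Offset from 180°W / 90°S: lon 325.77648°, lat 121.57350°.
Field: 325.77648/20 → 16 → Q, 121.57350/10 → 12 → M; chars QM.
Square: 5.77648/2 → 2, 1.57350/1 → 1; chars 21.
Subsquare: 1.77648/0.0833333 → 21 → v, 0.57350/0.0416667 → 13 → n; chars vn.
Extended square: 0.02648/0.00833333 → 3, 0.03183/0.00416667 → 7; chars 37.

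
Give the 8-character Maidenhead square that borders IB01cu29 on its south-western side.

Longitude extended square 2; −1 → 1.
Latitude extended square 9; −1 → 8.

IB01cu18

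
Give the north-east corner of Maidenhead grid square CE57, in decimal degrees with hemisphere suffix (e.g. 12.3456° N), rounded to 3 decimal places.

42.000° S, 128.000° W

Field C=2, E=4: +2·20° lon, +4·10° lat → SW at lon -140°, lat -50°.
Square 5, 7: +5·2° lon, +7·1° lat → SW at lon -130°, lat -43°.
Cell spans 2° lon × 1° lat. NE corner is SW corner plus one full cell.
latitude 42.000° S, longitude 128.000° W.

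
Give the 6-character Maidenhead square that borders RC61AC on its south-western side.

RC51xb

Longitude subsquare a = 0; −1 → -1, wraps to 23 = x, carry into square.
Longitude square 6; −1 → 5.
Latitude subsquare c = 2; −1 → 1 = b.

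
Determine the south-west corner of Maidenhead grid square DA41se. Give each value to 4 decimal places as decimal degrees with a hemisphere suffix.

88.8333° S, 110.5000° W

Field D=3, A=0: +3·20° lon, +0·10° lat → SW at lon -120°, lat -90°.
Square 4, 1: +4·2° lon, +1·1° lat → SW at lon -112°, lat -89°.
Subsquare s=18, e=4: +18·0.0833333° lon, +4·0.0416667° lat → SW at lon -110.5°, lat -88.8333°.
latitude 88.8333° S, longitude 110.5000° W.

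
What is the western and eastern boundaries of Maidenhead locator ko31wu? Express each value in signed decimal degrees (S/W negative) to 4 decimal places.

Field K=10, O=14: +10·20° lon, +14·10° lat → SW at lon 20°, lat 50°.
Square 3, 1: +3·2° lon, +1·1° lat → SW at lon 26°, lat 51°.
Subsquare w=22, u=20: +22·0.0833333° lon, +20·0.0416667° lat → SW at lon 27.8333°, lat 51.8333°.
Cell spans 0.0833333° lon × 0.0416667° lat.
west 27.8333, east 27.9167.

27.8333, 27.9167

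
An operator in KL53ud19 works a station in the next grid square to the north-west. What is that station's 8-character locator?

Longitude extended square 1; −1 → 0.
Latitude extended square 9; +1 → 10, wraps to 0, carry into subsquare.
Latitude subsquare d = 3; +1 → 4 = e.

KL53ue00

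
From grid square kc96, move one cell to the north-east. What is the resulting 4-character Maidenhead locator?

LC07

Longitude square 9; +1 → 10, wraps to 0, carry into field.
Longitude field K = 10; +1 → 11 = L.
Latitude square 6; +1 → 7.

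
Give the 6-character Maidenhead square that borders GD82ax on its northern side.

GD83aa

Latitude subsquare x = 23; +1 → 24, wraps to 0 = a, carry into square.
Latitude square 2; +1 → 3.
The longitude characters are unchanged.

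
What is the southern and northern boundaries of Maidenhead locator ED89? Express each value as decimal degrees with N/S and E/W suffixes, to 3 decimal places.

Field E=4, D=3: +4·20° lon, +3·10° lat → SW at lon -100°, lat -60°.
Square 8, 9: +8·2° lon, +9·1° lat → SW at lon -84°, lat -51°.
Cell spans 2° lon × 1° lat.
south 51.000° S, north 50.000° S.

51.000° S, 50.000° S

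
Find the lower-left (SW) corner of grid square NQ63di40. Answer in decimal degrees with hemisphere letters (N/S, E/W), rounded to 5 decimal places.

73.33333° N, 92.28333° E

Field N=13, Q=16: +13·20° lon, +16·10° lat → SW at lon 80°, lat 70°.
Square 6, 3: +6·2° lon, +3·1° lat → SW at lon 92°, lat 73°.
Subsquare d=3, i=8: +3·0.0833333° lon, +8·0.0416667° lat → SW at lon 92.25°, lat 73.3333°.
Extended square 4, 0: +4·0.00833333° lon, +0·0.00416667° lat → SW at lon 92.2833°, lat 73.3333°.
latitude 73.33333° N, longitude 92.28333° E.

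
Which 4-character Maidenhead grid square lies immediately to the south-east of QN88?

QN97

Longitude square 8; +1 → 9.
Latitude square 8; −1 → 7.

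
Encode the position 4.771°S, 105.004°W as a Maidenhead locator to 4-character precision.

DI75

Add 180° to longitude and 90° to latitude: 75.00, 85.23.
Field (20°×10°, letters A–R): lon ⌊75.00/20⌋ = 3 → D; lat ⌊85.23/10⌋ = 8 → I.
Square (2°×1°, digits 0–9): lon ⌊15.00/2⌋ = 7; lat ⌊5.23/1⌋ = 5.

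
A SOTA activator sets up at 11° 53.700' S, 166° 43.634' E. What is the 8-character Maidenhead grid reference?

RH38ic75

Shift to the Maidenhead origin (180°W, 90°S): lon 346.72723, lat 78.10500.
Field (20°×10°, letters A–R): 346.72723/20 → 17 → R, 78.10500/10 → 7 → H; chars RH.
Square (2°×1°, digits 0–9): 6.72723/2 → 3, 8.10500/1 → 8; chars 38.
Subsquare (5′×2.5′, letters a–x): 0.72723/0.0833333 → 8 → i, 0.10500/0.0416667 → 2 → c; chars ic.
Extended square (30″×15″, digits 0–9): 0.06057/0.00833333 → 7, 0.02167/0.00416667 → 5; chars 75.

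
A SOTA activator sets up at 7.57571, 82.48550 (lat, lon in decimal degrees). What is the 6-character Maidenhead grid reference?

NJ17fn

Add 180° to longitude and 90° to latitude: 262.4855, 97.5757.
Field: lon ⌊262.4855/20⌋ = 13 → N; lat ⌊97.5757/10⌋ = 9 → J.
Square: lon ⌊2.4855/2⌋ = 1; lat ⌊7.5757/1⌋ = 7.
Subsquare: lon ⌊0.4855/0.0833333⌋ = 5 → f; lat ⌊0.5757/0.0416667⌋ = 13 → n.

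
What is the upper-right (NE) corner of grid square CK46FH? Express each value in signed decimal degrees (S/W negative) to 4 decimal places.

16.3333, -131.5000

Field C=2, K=10: +2·20° lon, +10·10° lat → SW at lon -140°, lat 10°.
Square 4, 6: +4·2° lon, +6·1° lat → SW at lon -132°, lat 16°.
Subsquare f=5, h=7: +5·0.0833333° lon, +7·0.0416667° lat → SW at lon -131.583°, lat 16.2917°.
Cell spans 0.0833333° lon × 0.0416667° lat. NE corner is SW corner plus one full cell.
latitude 16.3333, longitude -131.5000.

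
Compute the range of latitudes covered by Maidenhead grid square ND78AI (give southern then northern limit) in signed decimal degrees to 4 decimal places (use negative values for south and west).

-51.6667, -51.6250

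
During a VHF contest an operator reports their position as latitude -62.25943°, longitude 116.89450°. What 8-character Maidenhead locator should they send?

Offset from 180°W / 90°S: lon 296.89450°, lat 27.74057°.
Field: lon ⌊296.89450/20⌋ = 14 → O; lat ⌊27.74057/10⌋ = 2 → C.
Square: lon ⌊16.89450/2⌋ = 8; lat ⌊7.74057/1⌋ = 7.
Subsquare: lon ⌊0.89450/0.0833333⌋ = 10 → k; lat ⌊0.74057/0.0416667⌋ = 17 → r.
Extended square: lon ⌊0.06117/0.00833333⌋ = 7; lat ⌊0.03224/0.00416667⌋ = 7.

OC87kr77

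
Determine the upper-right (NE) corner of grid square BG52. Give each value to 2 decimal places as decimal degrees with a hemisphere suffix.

Field B=1, G=6: +1·20° lon, +6·10° lat → SW at lon -160°, lat -30°.
Square 5, 2: +5·2° lon, +2·1° lat → SW at lon -150°, lat -28°.
Cell spans 2° lon × 1° lat. NE corner is SW corner plus one full cell.
latitude 27.00° S, longitude 148.00° W.

27.00° S, 148.00° W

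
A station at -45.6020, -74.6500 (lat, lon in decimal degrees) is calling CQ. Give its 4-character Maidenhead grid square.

FE24

Offset from 180°W / 90°S: lon 105.35°, lat 44.40°.
Field (20°×10°, letters A–R): 105.35/20 → 5 → F, 44.40/10 → 4 → E; chars FE.
Square (2°×1°, digits 0–9): 5.35/2 → 2, 4.40/1 → 4; chars 24.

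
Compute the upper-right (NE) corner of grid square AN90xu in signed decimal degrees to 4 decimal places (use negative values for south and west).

40.8750, -160.0000

Field A=0, N=13: +0·20° lon, +13·10° lat → SW at lon -180°, lat 40°.
Square 9, 0: +9·2° lon, +0·1° lat → SW at lon -162°, lat 40°.
Subsquare x=23, u=20: +23·0.0833333° lon, +20·0.0416667° lat → SW at lon -160.083°, lat 40.8333°.
Cell spans 0.0833333° lon × 0.0416667° lat. NE corner is SW corner plus one full cell.
latitude 40.8750, longitude -160.0000.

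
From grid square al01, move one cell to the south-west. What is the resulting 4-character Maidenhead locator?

RL90

Longitude square 0; −1 → -1, wraps to 9, carry into field.
Longitude field A = 0; −1 → -1, wraps to 17 = R, wrapping around the antimeridian.
Latitude square 1; −1 → 0.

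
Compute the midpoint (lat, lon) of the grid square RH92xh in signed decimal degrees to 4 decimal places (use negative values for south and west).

Field R=17, H=7: +17·20° lon, +7·10° lat → SW at lon 160°, lat -20°.
Square 9, 2: +9·2° lon, +2·1° lat → SW at lon 178°, lat -18°.
Subsquare x=23, h=7: +23·0.0833333° lon, +7·0.0416667° lat → SW at lon 179.917°, lat -17.7083°.
Cell spans 0.0833333° lon × 0.0416667° lat. Centre is SW corner plus half of each.
latitude -17.6875, longitude 179.9583.

-17.6875, 179.9583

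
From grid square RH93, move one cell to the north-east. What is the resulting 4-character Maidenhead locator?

AH04

Longitude square 9; +1 → 10, wraps to 0, carry into field.
Longitude field R = 17; +1 → 18, wraps to 0 = A, wrapping around the antimeridian.
Latitude square 3; +1 → 4.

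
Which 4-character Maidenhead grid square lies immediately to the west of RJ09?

QJ99

Longitude square 0; −1 → -1, wraps to 9, carry into field.
Longitude field R = 17; −1 → 16 = Q.
The latitude characters are unchanged.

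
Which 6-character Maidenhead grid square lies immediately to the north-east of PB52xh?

PB62ai

Longitude subsquare x = 23; +1 → 24, wraps to 0 = a, carry into square.
Longitude square 5; +1 → 6.
Latitude subsquare h = 7; +1 → 8 = i.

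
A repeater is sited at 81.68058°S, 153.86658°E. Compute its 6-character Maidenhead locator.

Offset from 180°W / 90°S: lon 333.8666°, lat 8.3194°.
Field: 333.8666/20 → 16 → Q, 8.3194/10 → 0 → A; chars QA.
Square: 13.8666/2 → 6, 8.3194/1 → 8; chars 68.
Subsquare: 1.8666/0.0833333 → 22 → w, 0.3194/0.0416667 → 7 → h; chars wh.

QA68wh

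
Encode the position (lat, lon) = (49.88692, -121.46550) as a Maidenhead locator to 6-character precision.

Offset from 180°W / 90°S: lon 58.5345°, lat 139.8869°.
Field: 58.5345/20 → 2 → C, 139.8869/10 → 13 → N; chars CN.
Square: 18.5345/2 → 9, 9.8869/1 → 9; chars 99.
Subsquare: 0.5345/0.0833333 → 6 → g, 0.8869/0.0416667 → 21 → v; chars gv.

CN99gv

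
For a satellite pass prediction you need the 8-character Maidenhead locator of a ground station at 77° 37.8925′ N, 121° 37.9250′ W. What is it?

Shift to the Maidenhead origin (180°W, 90°S): lon 58.36792, lat 167.63154.
Field (20°×10°, letters A–R): 58.36792/20 → 2 → C, 167.63154/10 → 16 → Q; chars CQ.
Square (2°×1°, digits 0–9): 18.36792/2 → 9, 7.63154/1 → 7; chars 97.
Subsquare (5′×2.5′, letters a–x): 0.36792/0.0833333 → 4 → e, 0.63154/0.0416667 → 15 → p; chars ep.
Extended square (30″×15″, digits 0–9): 0.03458/0.00833333 → 4, 0.00654/0.00416667 → 1; chars 41.

CQ97ep41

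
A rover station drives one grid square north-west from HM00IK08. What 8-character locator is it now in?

HM00hk99

Longitude extended square 0; −1 → -1, wraps to 9, carry into subsquare.
Longitude subsquare i = 8; −1 → 7 = h.
Latitude extended square 8; +1 → 9.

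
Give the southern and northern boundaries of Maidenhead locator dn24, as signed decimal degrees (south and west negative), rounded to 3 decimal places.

Field D=3, N=13: +3·20° lon, +13·10° lat → SW at lon -120°, lat 40°.
Square 2, 4: +2·2° lon, +4·1° lat → SW at lon -116°, lat 44°.
Cell spans 2° lon × 1° lat.
south 44.000, north 45.000.

44.000, 45.000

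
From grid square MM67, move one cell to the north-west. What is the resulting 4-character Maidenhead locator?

MM58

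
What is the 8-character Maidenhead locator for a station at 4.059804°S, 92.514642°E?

Add 180° to longitude and 90° to latitude: 272.51464, 85.94020.
Field: 272.51464/20 → 13 → N, 85.94020/10 → 8 → I; chars NI.
Square: 12.51464/2 → 6, 5.94020/1 → 5; chars 65.
Subsquare: 0.51464/0.0833333 → 6 → g, 0.94020/0.0416667 → 22 → w; chars gw.
Extended square: 0.01464/0.00833333 → 1, 0.02353/0.00416667 → 5; chars 15.

NI65gw15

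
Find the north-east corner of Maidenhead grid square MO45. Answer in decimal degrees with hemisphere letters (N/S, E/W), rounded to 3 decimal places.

56.000° N, 70.000° E

Field M=12, O=14: +12·20° lon, +14·10° lat → SW at lon 60°, lat 50°.
Square 4, 5: +4·2° lon, +5·1° lat → SW at lon 68°, lat 55°.
Cell spans 2° lon × 1° lat. NE corner is SW corner plus one full cell.
latitude 56.000° N, longitude 70.000° E.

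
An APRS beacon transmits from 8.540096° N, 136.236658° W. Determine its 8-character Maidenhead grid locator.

CJ18vm19

Add 180° to longitude and 90° to latitude: 43.76334, 98.54010.
Field (20°×10°, letters A–R): 43.76334/20 → 2 → C, 98.54010/10 → 9 → J; chars CJ.
Square (2°×1°, digits 0–9): 3.76334/2 → 1, 8.54010/1 → 8; chars 18.
Subsquare (5′×2.5′, letters a–x): 1.76334/0.0833333 → 21 → v, 0.54010/0.0416667 → 12 → m; chars vm.
Extended square (30″×15″, digits 0–9): 0.01334/0.00833333 → 1, 0.04010/0.00416667 → 9; chars 19.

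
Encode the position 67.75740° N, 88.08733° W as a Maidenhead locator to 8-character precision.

EP57ws91

Shift to the Maidenhead origin (180°W, 90°S): lon 91.91267, lat 157.75740.
Field (20°×10°, letters A–R): 91.91267/20 → 4 → E, 157.75740/10 → 15 → P; chars EP.
Square (2°×1°, digits 0–9): 11.91267/2 → 5, 7.75740/1 → 7; chars 57.
Subsquare (5′×2.5′, letters a–x): 1.91267/0.0833333 → 22 → w, 0.75740/0.0416667 → 18 → s; chars ws.
Extended square (30″×15″, digits 0–9): 0.07934/0.00833333 → 9, 0.00740/0.00416667 → 1; chars 91.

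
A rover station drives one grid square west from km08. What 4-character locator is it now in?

JM98

Longitude square 0; −1 → -1, wraps to 9, carry into field.
Longitude field K = 10; −1 → 9 = J.
The latitude characters are unchanged.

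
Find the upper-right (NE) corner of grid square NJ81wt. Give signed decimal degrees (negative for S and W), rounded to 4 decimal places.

1.8333, 97.9167

Field N=13, J=9: +13·20° lon, +9·10° lat → SW at lon 80°, lat 0°.
Square 8, 1: +8·2° lon, +1·1° lat → SW at lon 96°, lat 1°.
Subsquare w=22, t=19: +22·0.0833333° lon, +19·0.0416667° lat → SW at lon 97.8333°, lat 1.79167°.
Cell spans 0.0833333° lon × 0.0416667° lat. NE corner is SW corner plus one full cell.
latitude 1.8333, longitude 97.9167.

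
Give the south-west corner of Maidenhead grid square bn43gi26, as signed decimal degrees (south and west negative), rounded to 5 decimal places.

Field B=1, N=13: +1·20° lon, +13·10° lat → SW at lon -160°, lat 40°.
Square 4, 3: +4·2° lon, +3·1° lat → SW at lon -152°, lat 43°.
Subsquare g=6, i=8: +6·0.0833333° lon, +8·0.0416667° lat → SW at lon -151.5°, lat 43.3333°.
Extended square 2, 6: +2·0.00833333° lon, +6·0.00416667° lat → SW at lon -151.483°, lat 43.3583°.
latitude 43.35833, longitude -151.48333.

43.35833, -151.48333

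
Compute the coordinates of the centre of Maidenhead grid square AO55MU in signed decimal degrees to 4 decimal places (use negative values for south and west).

55.8542, -168.9583

Field A=0, O=14: +0·20° lon, +14·10° lat → SW at lon -180°, lat 50°.
Square 5, 5: +5·2° lon, +5·1° lat → SW at lon -170°, lat 55°.
Subsquare m=12, u=20: +12·0.0833333° lon, +20·0.0416667° lat → SW at lon -169°, lat 55.8333°.
Cell spans 0.0833333° lon × 0.0416667° lat. Centre is SW corner plus half of each.
latitude 55.8542, longitude -168.9583.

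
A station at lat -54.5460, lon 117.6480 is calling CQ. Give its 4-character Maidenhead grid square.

OD85

Offset from 180°W / 90°S: lon 297.65°, lat 35.45°.
Field: 297.65/20 → 14 → O, 35.45/10 → 3 → D; chars OD.
Square: 17.65/2 → 8, 5.45/1 → 5; chars 85.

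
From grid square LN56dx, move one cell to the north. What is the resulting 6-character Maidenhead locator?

Latitude subsquare x = 23; +1 → 24, wraps to 0 = a, carry into square.
Latitude square 6; +1 → 7.
The longitude characters are unchanged.

LN57da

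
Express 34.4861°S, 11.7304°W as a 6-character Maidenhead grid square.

IF45dm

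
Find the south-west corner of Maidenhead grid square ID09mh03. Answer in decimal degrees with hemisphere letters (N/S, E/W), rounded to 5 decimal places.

50.69583° S, 19.00000° W

Field I=8, D=3: +8·20° lon, +3·10° lat → SW at lon -20°, lat -60°.
Square 0, 9: +0·2° lon, +9·1° lat → SW at lon -20°, lat -51°.
Subsquare m=12, h=7: +12·0.0833333° lon, +7·0.0416667° lat → SW at lon -19°, lat -50.7083°.
Extended square 0, 3: +0·0.00833333° lon, +3·0.00416667° lat → SW at lon -19°, lat -50.6958°.
latitude 50.69583° S, longitude 19.00000° W.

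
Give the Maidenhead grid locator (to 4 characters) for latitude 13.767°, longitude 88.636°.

NK43

Shift to the Maidenhead origin (180°W, 90°S): lon 268.64, lat 103.77.
Field: lon ⌊268.64/20⌋ = 13 → N; lat ⌊103.77/10⌋ = 10 → K.
Square: lon ⌊8.64/2⌋ = 4; lat ⌊3.77/1⌋ = 3.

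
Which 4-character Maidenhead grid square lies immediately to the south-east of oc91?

PC00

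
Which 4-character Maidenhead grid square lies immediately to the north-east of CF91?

Longitude square 9; +1 → 10, wraps to 0, carry into field.
Longitude field C = 2; +1 → 3 = D.
Latitude square 1; +1 → 2.

DF02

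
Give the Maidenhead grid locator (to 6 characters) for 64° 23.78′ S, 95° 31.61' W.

Shift to the Maidenhead origin (180°W, 90°S): lon 84.4732, lat 25.6037.
Field (20°×10°, letters A–R): 84.4732/20 → 4 → E, 25.6037/10 → 2 → C; chars EC.
Square (2°×1°, digits 0–9): 4.4732/2 → 2, 5.6037/1 → 5; chars 25.
Subsquare (5′×2.5′, letters a–x): 0.4732/0.0833333 → 5 → f, 0.6037/0.0416667 → 14 → o; chars fo.

EC25fo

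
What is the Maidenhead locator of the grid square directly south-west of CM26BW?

CM26av

Longitude subsquare b = 1; −1 → 0 = a.
Latitude subsquare w = 22; −1 → 21 = v.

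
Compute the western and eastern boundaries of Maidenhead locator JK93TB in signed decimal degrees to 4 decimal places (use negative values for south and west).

Field J=9, K=10: +9·20° lon, +10·10° lat → SW at lon 0°, lat 10°.
Square 9, 3: +9·2° lon, +3·1° lat → SW at lon 18°, lat 13°.
Subsquare t=19, b=1: +19·0.0833333° lon, +1·0.0416667° lat → SW at lon 19.5833°, lat 13.0417°.
Cell spans 0.0833333° lon × 0.0416667° lat.
west 19.5833, east 19.6667.

19.5833, 19.6667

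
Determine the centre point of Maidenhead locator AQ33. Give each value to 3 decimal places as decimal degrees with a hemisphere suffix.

73.500° N, 173.000° W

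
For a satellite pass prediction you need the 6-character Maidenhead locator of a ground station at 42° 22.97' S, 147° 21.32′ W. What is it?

Add 180° to longitude and 90° to latitude: 32.6447, 47.6172.
Field: 32.6447/20 → 1 → B, 47.6172/10 → 4 → E; chars BE.
Square: 12.6447/2 → 6, 7.6172/1 → 7; chars 67.
Subsquare: 0.6447/0.0833333 → 7 → h, 0.6172/0.0416667 → 14 → o; chars ho.

BE67ho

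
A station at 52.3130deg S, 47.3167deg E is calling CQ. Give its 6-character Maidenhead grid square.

LD37pq

Offset from 180°W / 90°S: lon 227.3167°, lat 37.6870°.
Field: 227.3167/20 → 11 → L, 37.6870/10 → 3 → D; chars LD.
Square: 7.3167/2 → 3, 7.6870/1 → 7; chars 37.
Subsquare: 1.3167/0.0833333 → 15 → p, 0.6870/0.0416667 → 16 → q; chars pq.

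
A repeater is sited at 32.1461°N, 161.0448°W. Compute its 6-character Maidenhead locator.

AM92ld

Shift to the Maidenhead origin (180°W, 90°S): lon 18.9552, lat 122.1461.
Field: 18.9552/20 → 0 → A, 122.1461/10 → 12 → M; chars AM.
Square: 18.9552/2 → 9, 2.1461/1 → 2; chars 92.
Subsquare: 0.9552/0.0833333 → 11 → l, 0.1461/0.0416667 → 3 → d; chars ld.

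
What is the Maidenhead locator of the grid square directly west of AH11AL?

AH01xl

Longitude subsquare a = 0; −1 → -1, wraps to 23 = x, carry into square.
Longitude square 1; −1 → 0.
The latitude characters are unchanged.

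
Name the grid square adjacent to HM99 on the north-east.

IN00

Longitude square 9; +1 → 10, wraps to 0, carry into field.
Longitude field H = 7; +1 → 8 = I.
Latitude square 9; +1 → 10, wraps to 0, carry into field.
Latitude field M = 12; +1 → 13 = N.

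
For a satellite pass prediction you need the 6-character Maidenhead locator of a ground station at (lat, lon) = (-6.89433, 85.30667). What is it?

Offset from 180°W / 90°S: lon 265.3067°, lat 83.1057°.
Field: lon ⌊265.3067/20⌋ = 13 → N; lat ⌊83.1057/10⌋ = 8 → I.
Square: lon ⌊5.3067/2⌋ = 2; lat ⌊3.1057/1⌋ = 3.
Subsquare: lon ⌊1.3067/0.0833333⌋ = 15 → p; lat ⌊0.1057/0.0416667⌋ = 2 → c.

NI23pc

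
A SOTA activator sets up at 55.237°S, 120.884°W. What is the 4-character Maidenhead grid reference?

CD94

Shift to the Maidenhead origin (180°W, 90°S): lon 59.12, lat 34.76.
Field (20°×10°, letters A–R): 59.12/20 → 2 → C, 34.76/10 → 3 → D; chars CD.
Square (2°×1°, digits 0–9): 19.12/2 → 9, 4.76/1 → 4; chars 94.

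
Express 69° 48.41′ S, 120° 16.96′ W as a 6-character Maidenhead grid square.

CC90ue

Add 180° to longitude and 90° to latitude: 59.7173, 20.1932.
Field (20°×10°, letters A–R): lon ⌊59.7173/20⌋ = 2 → C; lat ⌊20.1932/10⌋ = 2 → C.
Square (2°×1°, digits 0–9): lon ⌊19.7173/2⌋ = 9; lat ⌊0.1932/1⌋ = 0.
Subsquare (5′×2.5′, letters a–x): lon ⌊1.7173/0.0833333⌋ = 20 → u; lat ⌊0.1932/0.0416667⌋ = 4 → e.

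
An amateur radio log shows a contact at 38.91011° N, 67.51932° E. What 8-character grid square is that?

Shift to the Maidenhead origin (180°W, 90°S): lon 247.51932, lat 128.91011.
Field (20°×10°, letters A–R): 247.51932/20 → 12 → M, 128.91011/10 → 12 → M; chars MM.
Square (2°×1°, digits 0–9): 7.51932/2 → 3, 8.91011/1 → 8; chars 38.
Subsquare (5′×2.5′, letters a–x): 1.51932/0.0833333 → 18 → s, 0.91011/0.0416667 → 21 → v; chars sv.
Extended square (30″×15″, digits 0–9): 0.01932/0.00833333 → 2, 0.03511/0.00416667 → 8; chars 28.

MM38sv28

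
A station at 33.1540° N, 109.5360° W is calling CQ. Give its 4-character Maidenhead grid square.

Shift to the Maidenhead origin (180°W, 90°S): lon 70.46, lat 123.15.
Field (20°×10°, letters A–R): 70.46/20 → 3 → D, 123.15/10 → 12 → M; chars DM.
Square (2°×1°, digits 0–9): 10.46/2 → 5, 3.15/1 → 3; chars 53.

DM53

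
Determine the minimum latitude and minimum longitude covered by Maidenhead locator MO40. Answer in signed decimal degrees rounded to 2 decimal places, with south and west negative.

50.00, 68.00

Field M=12, O=14: +12·20° lon, +14·10° lat → SW at lon 60°, lat 50°.
Square 4, 0: +4·2° lon, +0·1° lat → SW at lon 68°, lat 50°.
latitude 50.00, longitude 68.00.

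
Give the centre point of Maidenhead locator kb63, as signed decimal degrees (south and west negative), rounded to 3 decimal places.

-76.500, 33.000

Field K=10, B=1: +10·20° lon, +1·10° lat → SW at lon 20°, lat -80°.
Square 6, 3: +6·2° lon, +3·1° lat → SW at lon 32°, lat -77°.
Cell spans 2° lon × 1° lat. Centre is SW corner plus half of each.
latitude -76.500, longitude 33.000.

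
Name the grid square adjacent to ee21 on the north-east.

EE32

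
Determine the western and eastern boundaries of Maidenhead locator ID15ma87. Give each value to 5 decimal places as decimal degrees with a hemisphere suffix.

16.93333° W, 16.92500° W

Field I=8, D=3: +8·20° lon, +3·10° lat → SW at lon -20°, lat -60°.
Square 1, 5: +1·2° lon, +5·1° lat → SW at lon -18°, lat -55°.
Subsquare m=12, a=0: +12·0.0833333° lon, +0·0.0416667° lat → SW at lon -17°, lat -55°.
Extended square 8, 7: +8·0.00833333° lon, +7·0.00416667° lat → SW at lon -16.9333°, lat -54.9708°.
Cell spans 0.00833333° lon × 0.00416667° lat.
west 16.93333° W, east 16.92500° W.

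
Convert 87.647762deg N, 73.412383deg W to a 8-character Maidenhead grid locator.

FR37hp05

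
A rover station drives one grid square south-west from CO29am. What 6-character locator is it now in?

CO19xl

Longitude subsquare a = 0; −1 → -1, wraps to 23 = x, carry into square.
Longitude square 2; −1 → 1.
Latitude subsquare m = 12; −1 → 11 = l.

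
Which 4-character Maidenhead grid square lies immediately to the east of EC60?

Longitude square 6; +1 → 7.
The latitude characters are unchanged.

EC70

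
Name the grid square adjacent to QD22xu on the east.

QD32au

Longitude subsquare x = 23; +1 → 24, wraps to 0 = a, carry into square.
Longitude square 2; +1 → 3.
The latitude characters are unchanged.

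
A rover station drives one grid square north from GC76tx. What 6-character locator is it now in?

GC77ta

Latitude subsquare x = 23; +1 → 24, wraps to 0 = a, carry into square.
Latitude square 6; +1 → 7.
The longitude characters are unchanged.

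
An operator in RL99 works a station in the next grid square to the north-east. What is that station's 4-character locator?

AM00

Longitude square 9; +1 → 10, wraps to 0, carry into field.
Longitude field R = 17; +1 → 18, wraps to 0 = A, wrapping around the antimeridian.
Latitude square 9; +1 → 10, wraps to 0, carry into field.
Latitude field L = 11; +1 → 12 = M.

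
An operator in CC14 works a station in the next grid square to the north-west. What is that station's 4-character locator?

CC05

Longitude square 1; −1 → 0.
Latitude square 4; +1 → 5.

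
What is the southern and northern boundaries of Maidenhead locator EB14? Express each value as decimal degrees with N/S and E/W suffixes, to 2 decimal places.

Field E=4, B=1: +4·20° lon, +1·10° lat → SW at lon -100°, lat -80°.
Square 1, 4: +1·2° lon, +4·1° lat → SW at lon -98°, lat -76°.
Cell spans 2° lon × 1° lat.
south 76.00° S, north 75.00° S.

76.00° S, 75.00° S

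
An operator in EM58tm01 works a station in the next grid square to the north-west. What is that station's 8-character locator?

Longitude extended square 0; −1 → -1, wraps to 9, carry into subsquare.
Longitude subsquare t = 19; −1 → 18 = s.
Latitude extended square 1; +1 → 2.

EM58sm92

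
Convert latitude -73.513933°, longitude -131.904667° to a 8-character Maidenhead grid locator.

CB46bl16

Shift to the Maidenhead origin (180°W, 90°S): lon 48.09533, lat 16.48607.
Field: 48.09533/20 → 2 → C, 16.48607/10 → 1 → B; chars CB.
Square: 8.09533/2 → 4, 6.48607/1 → 6; chars 46.
Subsquare: 0.09533/0.0833333 → 1 → b, 0.48607/0.0416667 → 11 → l; chars bl.
Extended square: 0.01200/0.00833333 → 1, 0.02773/0.00416667 → 6; chars 16.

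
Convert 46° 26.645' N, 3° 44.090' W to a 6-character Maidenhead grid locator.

IN86dk

Add 180° to longitude and 90° to latitude: 176.2652, 136.4441.
Field (20°×10°, letters A–R): 176.2652/20 → 8 → I, 136.4441/10 → 13 → N; chars IN.
Square (2°×1°, digits 0–9): 16.2652/2 → 8, 6.4441/1 → 6; chars 86.
Subsquare (5′×2.5′, letters a–x): 0.2652/0.0833333 → 3 → d, 0.4441/0.0416667 → 10 → k; chars dk.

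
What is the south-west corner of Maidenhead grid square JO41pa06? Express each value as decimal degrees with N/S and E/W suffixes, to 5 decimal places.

51.02500° N, 9.25000° E

Field J=9, O=14: +9·20° lon, +14·10° lat → SW at lon 0°, lat 50°.
Square 4, 1: +4·2° lon, +1·1° lat → SW at lon 8°, lat 51°.
Subsquare p=15, a=0: +15·0.0833333° lon, +0·0.0416667° lat → SW at lon 9.25°, lat 51°.
Extended square 0, 6: +0·0.00833333° lon, +6·0.00416667° lat → SW at lon 9.25°, lat 51.025°.
latitude 51.02500° N, longitude 9.25000° E.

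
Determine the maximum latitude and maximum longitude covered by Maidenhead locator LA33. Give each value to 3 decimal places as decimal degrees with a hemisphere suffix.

Field L=11, A=0: +11·20° lon, +0·10° lat → SW at lon 40°, lat -90°.
Square 3, 3: +3·2° lon, +3·1° lat → SW at lon 46°, lat -87°.
Cell spans 2° lon × 1° lat. NE corner is SW corner plus one full cell.
latitude 86.000° S, longitude 48.000° E.

86.000° S, 48.000° E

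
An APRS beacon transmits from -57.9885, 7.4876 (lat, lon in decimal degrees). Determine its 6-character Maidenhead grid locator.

JD32ra

Offset from 180°W / 90°S: lon 187.4876°, lat 32.0115°.
Field (20°×10°, letters A–R): 187.4876/20 → 9 → J, 32.0115/10 → 3 → D; chars JD.
Square (2°×1°, digits 0–9): 7.4876/2 → 3, 2.0115/1 → 2; chars 32.
Subsquare (5′×2.5′, letters a–x): 1.4876/0.0833333 → 17 → r, 0.0115/0.0416667 → 0 → a; chars ra.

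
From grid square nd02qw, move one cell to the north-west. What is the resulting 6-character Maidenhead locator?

ND02px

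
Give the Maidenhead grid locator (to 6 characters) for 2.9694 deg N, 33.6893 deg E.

KJ62ux

Add 180° to longitude and 90° to latitude: 213.6893, 92.9694.
Field: 213.6893/20 → 10 → K, 92.9694/10 → 9 → J; chars KJ.
Square: 13.6893/2 → 6, 2.9694/1 → 2; chars 62.
Subsquare: 1.6893/0.0833333 → 20 → u, 0.9694/0.0416667 → 23 → x; chars ux.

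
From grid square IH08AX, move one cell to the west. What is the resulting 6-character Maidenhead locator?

HH98xx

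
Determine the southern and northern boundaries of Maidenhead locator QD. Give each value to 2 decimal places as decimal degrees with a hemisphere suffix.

Field Q=16, D=3: +16·20° lon, +3·10° lat → SW at lon 140°, lat -60°.
Cell spans 20° lon × 10° lat.
south 60.00° S, north 50.00° S.

60.00° S, 50.00° S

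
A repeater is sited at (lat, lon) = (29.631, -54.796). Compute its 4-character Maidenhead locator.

Add 180° to longitude and 90° to latitude: 125.20, 119.63.
Field: lon ⌊125.20/20⌋ = 6 → G; lat ⌊119.63/10⌋ = 11 → L.
Square: lon ⌊5.20/2⌋ = 2; lat ⌊9.63/1⌋ = 9.

GL29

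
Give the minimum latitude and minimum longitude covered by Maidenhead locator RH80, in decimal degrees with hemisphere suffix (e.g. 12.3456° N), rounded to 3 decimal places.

20.000° S, 176.000° E

Field R=17, H=7: +17·20° lon, +7·10° lat → SW at lon 160°, lat -20°.
Square 8, 0: +8·2° lon, +0·1° lat → SW at lon 176°, lat -20°.
latitude 20.000° S, longitude 176.000° E.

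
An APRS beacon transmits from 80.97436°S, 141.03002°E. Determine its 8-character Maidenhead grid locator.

QA09ma36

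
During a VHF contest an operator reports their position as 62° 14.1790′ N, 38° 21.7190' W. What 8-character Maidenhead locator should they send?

Offset from 180°W / 90°S: lon 141.63802°, lat 152.23632°.
Field (20°×10°, letters A–R): 141.63802/20 → 7 → H, 152.23632/10 → 15 → P; chars HP.
Square (2°×1°, digits 0–9): 1.63802/2 → 0, 2.23632/1 → 2; chars 02.
Subsquare (5′×2.5′, letters a–x): 1.63802/0.0833333 → 19 → t, 0.23632/0.0416667 → 5 → f; chars tf.
Extended square (30″×15″, digits 0–9): 0.05468/0.00833333 → 6, 0.02798/0.00416667 → 6; chars 66.

HP02tf66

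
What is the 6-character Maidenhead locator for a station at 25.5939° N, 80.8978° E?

NL05ko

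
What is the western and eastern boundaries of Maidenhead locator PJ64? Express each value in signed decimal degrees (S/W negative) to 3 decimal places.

132.000, 134.000

Field P=15, J=9: +15·20° lon, +9·10° lat → SW at lon 120°, lat 0°.
Square 6, 4: +6·2° lon, +4·1° lat → SW at lon 132°, lat 4°.
Cell spans 2° lon × 1° lat.
west 132.000, east 134.000.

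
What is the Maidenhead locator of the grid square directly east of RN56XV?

Longitude subsquare x = 23; +1 → 24, wraps to 0 = a, carry into square.
Longitude square 5; +1 → 6.
The latitude characters are unchanged.

RN66av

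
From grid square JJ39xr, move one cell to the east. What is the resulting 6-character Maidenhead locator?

JJ49ar

Longitude subsquare x = 23; +1 → 24, wraps to 0 = a, carry into square.
Longitude square 3; +1 → 4.
The latitude characters are unchanged.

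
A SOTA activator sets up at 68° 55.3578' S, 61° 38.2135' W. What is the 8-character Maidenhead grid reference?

Offset from 180°W / 90°S: lon 118.36311°, lat 21.07737°.
Field: lon ⌊118.36311/20⌋ = 5 → F; lat ⌊21.07737/10⌋ = 2 → C.
Square: lon ⌊18.36311/2⌋ = 9; lat ⌊1.07737/1⌋ = 1.
Subsquare: lon ⌊0.36311/0.0833333⌋ = 4 → e; lat ⌊0.07737/0.0416667⌋ = 1 → b.
Extended square: lon ⌊0.02978/0.00833333⌋ = 3; lat ⌊0.03570/0.00416667⌋ = 8.

FC91eb38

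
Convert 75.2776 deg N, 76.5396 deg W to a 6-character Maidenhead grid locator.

FQ15rg

Add 180° to longitude and 90° to latitude: 103.4604, 165.2776.
Field: 103.4604/20 → 5 → F, 165.2776/10 → 16 → Q; chars FQ.
Square: 3.4604/2 → 1, 5.2776/1 → 5; chars 15.
Subsquare: 1.4604/0.0833333 → 17 → r, 0.2776/0.0416667 → 6 → g; chars rg.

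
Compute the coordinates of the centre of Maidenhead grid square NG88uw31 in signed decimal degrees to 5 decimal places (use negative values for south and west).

Field N=13, G=6: +13·20° lon, +6·10° lat → SW at lon 80°, lat -30°.
Square 8, 8: +8·2° lon, +8·1° lat → SW at lon 96°, lat -22°.
Subsquare u=20, w=22: +20·0.0833333° lon, +22·0.0416667° lat → SW at lon 97.6667°, lat -21.0833°.
Extended square 3, 1: +3·0.00833333° lon, +1·0.00416667° lat → SW at lon 97.6917°, lat -21.0792°.
Cell spans 0.00833333° lon × 0.00416667° lat. Centre is SW corner plus half of each.
latitude -21.07708, longitude 97.69583.

-21.07708, 97.69583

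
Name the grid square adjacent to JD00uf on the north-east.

Longitude subsquare u = 20; +1 → 21 = v.
Latitude subsquare f = 5; +1 → 6 = g.

JD00vg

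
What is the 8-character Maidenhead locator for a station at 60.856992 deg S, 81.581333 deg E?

NC09sd94

Offset from 180°W / 90°S: lon 261.58133°, lat 29.14301°.
Field (20°×10°, letters A–R): lon ⌊261.58133/20⌋ = 13 → N; lat ⌊29.14301/10⌋ = 2 → C.
Square (2°×1°, digits 0–9): lon ⌊1.58133/2⌋ = 0; lat ⌊9.14301/1⌋ = 9.
Subsquare (5′×2.5′, letters a–x): lon ⌊1.58133/0.0833333⌋ = 18 → s; lat ⌊0.14301/0.0416667⌋ = 3 → d.
Extended square (30″×15″, digits 0–9): lon ⌊0.08133/0.00833333⌋ = 9; lat ⌊0.01801/0.00416667⌋ = 4.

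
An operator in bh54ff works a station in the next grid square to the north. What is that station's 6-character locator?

BH54fg

Latitude subsquare f = 5; +1 → 6 = g.
The longitude characters are unchanged.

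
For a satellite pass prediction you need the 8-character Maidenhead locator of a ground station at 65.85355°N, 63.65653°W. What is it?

Offset from 180°W / 90°S: lon 116.34347°, lat 155.85355°.
Field: lon ⌊116.34347/20⌋ = 5 → F; lat ⌊155.85355/10⌋ = 15 → P.
Square: lon ⌊16.34347/2⌋ = 8; lat ⌊5.85355/1⌋ = 5.
Subsquare: lon ⌊0.34347/0.0833333⌋ = 4 → e; lat ⌊0.85355/0.0416667⌋ = 20 → u.
Extended square: lon ⌊0.01014/0.00833333⌋ = 1; lat ⌊0.02022/0.00416667⌋ = 4.

FP85eu14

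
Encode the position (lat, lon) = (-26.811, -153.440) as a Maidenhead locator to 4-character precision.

BG33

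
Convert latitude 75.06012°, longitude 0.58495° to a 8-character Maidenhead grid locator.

Shift to the Maidenhead origin (180°W, 90°S): lon 180.58495, lat 165.06012.
Field: 180.58495/20 → 9 → J, 165.06012/10 → 16 → Q; chars JQ.
Square: 0.58495/2 → 0, 5.06012/1 → 5; chars 05.
Subsquare: 0.58495/0.0833333 → 7 → h, 0.06012/0.0416667 → 1 → b; chars hb.
Extended square: 0.00162/0.00833333 → 0, 0.01845/0.00416667 → 4; chars 04.

JQ05hb04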